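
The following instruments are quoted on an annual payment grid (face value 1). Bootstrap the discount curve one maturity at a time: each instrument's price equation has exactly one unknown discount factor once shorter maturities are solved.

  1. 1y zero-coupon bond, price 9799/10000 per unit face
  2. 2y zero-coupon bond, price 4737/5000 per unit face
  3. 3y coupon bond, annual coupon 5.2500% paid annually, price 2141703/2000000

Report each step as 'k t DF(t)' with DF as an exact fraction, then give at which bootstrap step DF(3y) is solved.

step 1 [1y] zero: DF = P = 9799/10000 ≈ 0.979900
step 2 [2y] zero: DF = P = 4737/5000 ≈ 0.947400
step 3 [3y] bond c/1=21/400: DF=(2141703/2000000 − 21/400·(0.979900+0.947400))/(1+21/400) = 9213/10000 ≈ 0.921300

1 1 9799/10000
2 2 4737/5000
3 3 9213/10000
DF(3y) is solved at step 3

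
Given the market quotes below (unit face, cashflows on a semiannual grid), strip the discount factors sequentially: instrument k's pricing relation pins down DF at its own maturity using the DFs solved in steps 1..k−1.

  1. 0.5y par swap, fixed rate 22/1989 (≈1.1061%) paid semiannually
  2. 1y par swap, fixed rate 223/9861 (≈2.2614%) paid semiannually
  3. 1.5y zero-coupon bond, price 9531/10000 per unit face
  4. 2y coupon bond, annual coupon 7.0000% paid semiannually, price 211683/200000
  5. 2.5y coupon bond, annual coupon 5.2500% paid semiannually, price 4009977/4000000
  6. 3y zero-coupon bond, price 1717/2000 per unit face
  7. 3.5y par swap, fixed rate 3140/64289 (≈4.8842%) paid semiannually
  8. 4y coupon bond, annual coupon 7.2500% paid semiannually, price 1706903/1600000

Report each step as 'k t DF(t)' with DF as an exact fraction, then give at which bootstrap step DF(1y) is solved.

step 1 [0.5y] swap r/2=11/1989: DF=(1 − 11/1989·(0))/(1+11/1989) = 1989/2000 ≈ 0.994500
step 2 [1y] swap r/2=223/19722: DF=(1 − 223/19722·(0.994500))/(1+223/19722) = 9777/10000 ≈ 0.977700
step 3 [1.5y] zero: DF = P = 9531/10000 ≈ 0.953100
step 4 [2y] bond c/2=7/200: DF=(211683/200000 − 7/200·(0.994500+0.977700+0.953100))/(1+7/200) = 9237/10000 ≈ 0.923700
step 5 [2.5y] bond c/2=21/800: DF=(4009977/4000000 − 21/800·(0.994500+0.977700+0.953100+0.923700))/(1+21/800) = 549/625 ≈ 0.878400
step 6 [3y] zero: DF = P = 1717/2000 ≈ 0.858500
step 7 [3.5y] swap r/2=1570/64289: DF=(1 − 1570/64289·(0.994500+0.977700+0.953100+0.923700+0.878400+0.858500))/(1+1570/64289) = 843/1000 ≈ 0.843000
step 8 [4y] bond c/2=29/800: DF=(1706903/1600000 − 29/800·(0.994500+0.977700+0.953100+0.923700+0.878400+0.858500+0.843000))/(1+29/800) = 4023/5000 ≈ 0.804600

1 1/2 1989/2000
2 1 9777/10000
3 3/2 9531/10000
4 2 9237/10000
5 5/2 549/625
6 3 1717/2000
7 7/2 843/1000
8 4 4023/5000
DF(1y) is solved at step 2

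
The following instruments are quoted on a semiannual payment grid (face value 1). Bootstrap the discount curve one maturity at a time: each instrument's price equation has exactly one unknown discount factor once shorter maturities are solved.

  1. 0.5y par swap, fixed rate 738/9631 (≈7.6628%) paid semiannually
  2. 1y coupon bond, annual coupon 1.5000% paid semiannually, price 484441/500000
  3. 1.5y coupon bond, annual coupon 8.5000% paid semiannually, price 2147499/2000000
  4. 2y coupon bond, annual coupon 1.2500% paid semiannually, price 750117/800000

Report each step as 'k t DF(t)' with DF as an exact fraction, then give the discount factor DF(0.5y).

step 1 [0.5y] swap r/2=369/9631: DF=(1 − 369/9631·(0))/(1+369/9631) = 9631/10000 ≈ 0.963100
step 2 [1y] bond c/2=3/400: DF=(484441/500000 − 3/400·(0.963100))/(1+3/400) = 1909/2000 ≈ 0.954500
step 3 [1.5y] bond c/2=17/400: DF=(2147499/2000000 − 17/400·(0.963100+0.954500))/(1+17/400) = 4759/5000 ≈ 0.951800
step 4 [2y] bond c/2=1/160: DF=(750117/800000 − 1/160·(0.963100+0.954500+0.951800))/(1+1/160) = 457/500 ≈ 0.914000

1 1/2 9631/10000
2 1 1909/2000
3 3/2 4759/5000
4 2 457/500
DF(0.5y) = 9631/10000 ≈ 0.963100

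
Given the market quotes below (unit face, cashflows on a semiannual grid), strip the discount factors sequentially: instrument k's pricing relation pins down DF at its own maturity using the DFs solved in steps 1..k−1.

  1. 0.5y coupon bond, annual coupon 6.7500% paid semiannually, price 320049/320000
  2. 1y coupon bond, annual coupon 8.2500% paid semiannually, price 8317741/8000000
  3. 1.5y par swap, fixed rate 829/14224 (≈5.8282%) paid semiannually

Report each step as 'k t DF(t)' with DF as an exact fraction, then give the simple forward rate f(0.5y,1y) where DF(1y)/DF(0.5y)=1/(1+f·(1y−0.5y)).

step 1 [0.5y] bond c/2=27/800: DF=(320049/320000 − 27/800·(0))/(1+27/800) = 387/400 ≈ 0.967500
step 2 [1y] bond c/2=33/800: DF=(8317741/8000000 − 33/800·(0.967500))/(1+33/800) = 4801/5000 ≈ 0.960200
step 3 [1.5y] swap r/2=829/28448: DF=(1 − 829/28448·(0.967500+0.960200))/(1+829/28448) = 9171/10000 ≈ 0.917100

1 1/2 387/400
2 1 4801/5000
3 3/2 9171/10000
f(0.5y,1y) = ((387/400)/(4801/5000) − 1)/(1/2) = 73/4801 ≈ 1.5205%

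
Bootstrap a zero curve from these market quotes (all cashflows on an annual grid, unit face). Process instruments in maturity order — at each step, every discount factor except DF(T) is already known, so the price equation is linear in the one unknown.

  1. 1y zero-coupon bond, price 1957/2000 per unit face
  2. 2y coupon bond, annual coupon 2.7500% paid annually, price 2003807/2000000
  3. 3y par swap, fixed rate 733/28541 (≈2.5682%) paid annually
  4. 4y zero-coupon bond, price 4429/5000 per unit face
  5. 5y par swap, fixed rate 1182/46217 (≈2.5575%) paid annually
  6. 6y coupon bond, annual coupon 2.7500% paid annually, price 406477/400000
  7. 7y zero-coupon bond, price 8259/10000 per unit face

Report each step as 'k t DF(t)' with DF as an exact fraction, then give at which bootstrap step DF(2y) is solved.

1 1 1957/2000
2 2 9489/10000
3 3 9267/10000
4 4 4429/5000
5 5 4409/5000
6 6 8653/10000
7 7 8259/10000
DF(2y) is solved at step 2

step 1 [1y] zero: DF = P = 1957/2000 ≈ 0.978500
step 2 [2y] bond c/1=11/400: DF=(2003807/2000000 − 11/400·(0.978500))/(1+11/400) = 9489/10000 ≈ 0.948900
step 3 [3y] swap r/1=733/28541: DF=(1 − 733/28541·(0.978500+0.948900))/(1+733/28541) = 9267/10000 ≈ 0.926700
step 4 [4y] zero: DF = P = 4429/5000 ≈ 0.885800
step 5 [5y] swap r/1=1182/46217: DF=(1 − 1182/46217·(0.978500+0.948900+0.926700+0.885800))/(1+1182/46217) = 4409/5000 ≈ 0.881800
step 6 [6y] bond c/1=11/400: DF=(406477/400000 − 11/400·(0.978500+0.948900+0.926700+0.885800+0.881800))/(1+11/400) = 8653/10000 ≈ 0.865300
step 7 [7y] zero: DF = P = 8259/10000 ≈ 0.825900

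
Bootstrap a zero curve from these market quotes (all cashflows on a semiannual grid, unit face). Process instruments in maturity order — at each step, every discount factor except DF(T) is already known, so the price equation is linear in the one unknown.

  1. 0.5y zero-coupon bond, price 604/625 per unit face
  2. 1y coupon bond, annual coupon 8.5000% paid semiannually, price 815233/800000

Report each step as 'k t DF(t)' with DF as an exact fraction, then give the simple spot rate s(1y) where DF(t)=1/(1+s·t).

step 1 [0.5y] zero: DF = P = 604/625 ≈ 0.966400
step 2 [1y] bond c/2=17/400: DF=(815233/800000 − 17/400·(0.966400))/(1+17/400) = 9381/10000 ≈ 0.938100

1 1/2 604/625
2 1 9381/10000
s(1y) = (1/(9381/10000) − 1)/(1) = 619/9381 ≈ 6.5984%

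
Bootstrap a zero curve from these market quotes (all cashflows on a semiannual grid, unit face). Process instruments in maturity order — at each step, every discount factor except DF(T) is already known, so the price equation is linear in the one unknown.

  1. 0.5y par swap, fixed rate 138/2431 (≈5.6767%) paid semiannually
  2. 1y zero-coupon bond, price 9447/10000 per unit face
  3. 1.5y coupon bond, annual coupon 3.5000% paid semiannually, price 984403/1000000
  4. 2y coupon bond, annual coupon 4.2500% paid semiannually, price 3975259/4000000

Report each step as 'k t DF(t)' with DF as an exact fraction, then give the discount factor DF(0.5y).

1 1/2 2431/2500
2 1 9447/10000
3 3/2 1869/2000
4 2 4569/5000
DF(0.5y) = 2431/2500 ≈ 0.972400

step 1 [0.5y] swap r/2=69/2431: DF=(1 − 69/2431·(0))/(1+69/2431) = 2431/2500 ≈ 0.972400
step 2 [1y] zero: DF = P = 9447/10000 ≈ 0.944700
step 3 [1.5y] bond c/2=7/400: DF=(984403/1000000 − 7/400·(0.972400+0.944700))/(1+7/400) = 1869/2000 ≈ 0.934500
step 4 [2y] bond c/2=17/800: DF=(3975259/4000000 − 17/800·(0.972400+0.944700+0.934500))/(1+17/800) = 4569/5000 ≈ 0.913800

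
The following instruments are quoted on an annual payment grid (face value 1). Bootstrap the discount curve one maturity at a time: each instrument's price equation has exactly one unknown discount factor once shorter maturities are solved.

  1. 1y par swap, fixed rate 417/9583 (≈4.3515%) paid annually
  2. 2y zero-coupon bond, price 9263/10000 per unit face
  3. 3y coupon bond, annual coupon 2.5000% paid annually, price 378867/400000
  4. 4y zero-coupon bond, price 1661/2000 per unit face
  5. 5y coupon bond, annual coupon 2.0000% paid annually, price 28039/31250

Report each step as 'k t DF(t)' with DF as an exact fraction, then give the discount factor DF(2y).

step 1 [1y] swap r/1=417/9583: DF=(1 − 417/9583·(0))/(1+417/9583) = 9583/10000 ≈ 0.958300
step 2 [2y] zero: DF = P = 9263/10000 ≈ 0.926300
step 3 [3y] bond c/1=1/40: DF=(378867/400000 − 1/40·(0.958300+0.926300))/(1+1/40) = 8781/10000 ≈ 0.878100
step 4 [4y] zero: DF = P = 1661/2000 ≈ 0.830500
step 5 [5y] bond c/1=1/50: DF=(28039/31250 − 1/50·(0.958300+0.926300+0.878100+0.830500))/(1+1/50) = 2023/2500 ≈ 0.809200

1 1 9583/10000
2 2 9263/10000
3 3 8781/10000
4 4 1661/2000
5 5 2023/2500
DF(2y) = 9263/10000 ≈ 0.926300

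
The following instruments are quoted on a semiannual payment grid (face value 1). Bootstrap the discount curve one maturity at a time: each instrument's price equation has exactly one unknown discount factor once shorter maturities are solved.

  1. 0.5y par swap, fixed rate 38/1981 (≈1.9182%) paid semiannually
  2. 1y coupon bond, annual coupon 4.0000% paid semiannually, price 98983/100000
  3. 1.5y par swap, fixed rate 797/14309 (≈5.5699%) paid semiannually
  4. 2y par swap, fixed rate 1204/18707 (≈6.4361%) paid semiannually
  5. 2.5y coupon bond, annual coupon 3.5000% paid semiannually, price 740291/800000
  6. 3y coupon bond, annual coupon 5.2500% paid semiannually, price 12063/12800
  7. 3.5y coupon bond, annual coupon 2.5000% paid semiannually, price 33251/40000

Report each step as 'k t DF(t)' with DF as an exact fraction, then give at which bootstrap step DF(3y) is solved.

1 1/2 1981/2000
2 1 951/1000
3 3/2 9203/10000
4 2 2199/2500
5 5/2 8451/10000
6 3 801/1000
7 7/2 1509/2000
DF(3y) is solved at step 6

step 1 [0.5y] swap r/2=19/1981: DF=(1 − 19/1981·(0))/(1+19/1981) = 1981/2000 ≈ 0.990500
step 2 [1y] bond c/2=1/50: DF=(98983/100000 − 1/50·(0.990500))/(1+1/50) = 951/1000 ≈ 0.951000
step 3 [1.5y] swap r/2=797/28618: DF=(1 − 797/28618·(0.990500+0.951000))/(1+797/28618) = 9203/10000 ≈ 0.920300
step 4 [2y] swap r/2=602/18707: DF=(1 − 602/18707·(0.990500+0.951000+0.920300))/(1+602/18707) = 2199/2500 ≈ 0.879600
step 5 [2.5y] bond c/2=7/400: DF=(740291/800000 − 7/400·(0.990500+0.951000+0.920300+0.879600))/(1+7/400) = 8451/10000 ≈ 0.845100
step 6 [3y] bond c/2=21/800: DF=(12063/12800 − 21/800·(0.990500+0.951000+0.920300+0.879600+0.845100))/(1+21/800) = 801/1000 ≈ 0.801000
step 7 [3.5y] bond c/2=1/80: DF=(33251/40000 − 1/80·(0.990500+0.951000+0.920300+0.879600+0.845100+0.801000))/(1+1/80) = 1509/2000 ≈ 0.754500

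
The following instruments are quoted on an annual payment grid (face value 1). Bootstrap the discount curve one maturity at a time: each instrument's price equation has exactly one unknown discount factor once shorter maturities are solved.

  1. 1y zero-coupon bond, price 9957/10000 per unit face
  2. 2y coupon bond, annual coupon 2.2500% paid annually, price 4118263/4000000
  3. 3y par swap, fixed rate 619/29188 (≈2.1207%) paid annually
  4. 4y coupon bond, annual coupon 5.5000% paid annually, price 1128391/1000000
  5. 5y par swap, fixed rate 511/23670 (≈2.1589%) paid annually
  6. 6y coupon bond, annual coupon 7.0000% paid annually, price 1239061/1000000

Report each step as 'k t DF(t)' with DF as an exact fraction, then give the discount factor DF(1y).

step 1 [1y] zero: DF = P = 9957/10000 ≈ 0.995700
step 2 [2y] bond c/1=9/400: DF=(4118263/4000000 − 9/400·(0.995700))/(1+9/400) = 197/200 ≈ 0.985000
step 3 [3y] swap r/1=619/29188: DF=(1 − 619/29188·(0.995700+0.985000))/(1+619/29188) = 9381/10000 ≈ 0.938100
step 4 [4y] bond c/1=11/200: DF=(1128391/1000000 − 11/200·(0.995700+0.985000+0.938100))/(1+11/200) = 4587/5000 ≈ 0.917400
step 5 [5y] swap r/1=511/23670: DF=(1 − 511/23670·(0.995700+0.985000+0.938100+0.917400))/(1+511/23670) = 4489/5000 ≈ 0.897800
step 6 [6y] bond c/1=7/100: DF=(1239061/1000000 − 7/100·(0.995700+0.985000+0.938100+0.917400+0.897800))/(1+7/100) = 8483/10000 ≈ 0.848300

1 1 9957/10000
2 2 197/200
3 3 9381/10000
4 4 4587/5000
5 5 4489/5000
6 6 8483/10000
DF(1y) = 9957/10000 ≈ 0.995700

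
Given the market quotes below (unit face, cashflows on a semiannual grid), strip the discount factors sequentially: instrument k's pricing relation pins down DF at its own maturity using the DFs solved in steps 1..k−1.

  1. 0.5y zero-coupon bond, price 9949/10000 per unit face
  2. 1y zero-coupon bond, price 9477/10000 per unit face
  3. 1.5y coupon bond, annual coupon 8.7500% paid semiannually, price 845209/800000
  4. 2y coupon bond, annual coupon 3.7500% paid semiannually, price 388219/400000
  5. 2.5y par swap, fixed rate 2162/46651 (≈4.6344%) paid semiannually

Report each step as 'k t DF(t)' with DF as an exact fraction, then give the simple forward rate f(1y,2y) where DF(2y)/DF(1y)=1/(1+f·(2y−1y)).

step 1 [0.5y] zero: DF = P = 9949/10000 ≈ 0.994900
step 2 [1y] zero: DF = P = 9477/10000 ≈ 0.947700
step 3 [1.5y] bond c/2=7/160: DF=(845209/800000 − 7/160·(0.994900+0.947700))/(1+7/160) = 2327/2500 ≈ 0.930800
step 4 [2y] bond c/2=3/160: DF=(388219/400000 − 3/160·(0.994900+0.947700+0.930800))/(1+3/160) = 4499/5000 ≈ 0.899800
step 5 [2.5y] swap r/2=1081/46651: DF=(1 − 1081/46651·(0.994900+0.947700+0.930800+0.899800))/(1+1081/46651) = 8919/10000 ≈ 0.891900

1 1/2 9949/10000
2 1 9477/10000
3 3/2 2327/2500
4 2 4499/5000
5 5/2 8919/10000
f(1y,2y) = ((9477/10000)/(4499/5000) − 1)/(1) = 479/8998 ≈ 5.3234%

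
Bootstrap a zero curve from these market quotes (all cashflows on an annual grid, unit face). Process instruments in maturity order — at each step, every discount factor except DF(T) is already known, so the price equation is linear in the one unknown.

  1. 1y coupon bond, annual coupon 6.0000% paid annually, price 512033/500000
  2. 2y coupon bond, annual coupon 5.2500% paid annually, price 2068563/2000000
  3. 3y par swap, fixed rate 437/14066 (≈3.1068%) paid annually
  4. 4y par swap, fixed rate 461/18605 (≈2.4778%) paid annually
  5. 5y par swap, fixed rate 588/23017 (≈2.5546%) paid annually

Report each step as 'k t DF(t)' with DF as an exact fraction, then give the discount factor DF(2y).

step 1 [1y] bond c/1=3/50: DF=(512033/500000 − 3/50·(0))/(1+3/50) = 9661/10000 ≈ 0.966100
step 2 [2y] bond c/1=21/400: DF=(2068563/2000000 − 21/400·(0.966100))/(1+21/400) = 1869/2000 ≈ 0.934500
step 3 [3y] swap r/1=437/14066: DF=(1 − 437/14066·(0.966100+0.934500))/(1+437/14066) = 4563/5000 ≈ 0.912600
step 4 [4y] swap r/1=461/18605: DF=(1 − 461/18605·(0.966100+0.934500+0.912600))/(1+461/18605) = 4539/5000 ≈ 0.907800
step 5 [5y] swap r/1=588/23017: DF=(1 − 588/23017·(0.966100+0.934500+0.912600+0.907800))/(1+588/23017) = 1103/1250 ≈ 0.882400

1 1 9661/10000
2 2 1869/2000
3 3 4563/5000
4 4 4539/5000
5 5 1103/1250
DF(2y) = 1869/2000 ≈ 0.934500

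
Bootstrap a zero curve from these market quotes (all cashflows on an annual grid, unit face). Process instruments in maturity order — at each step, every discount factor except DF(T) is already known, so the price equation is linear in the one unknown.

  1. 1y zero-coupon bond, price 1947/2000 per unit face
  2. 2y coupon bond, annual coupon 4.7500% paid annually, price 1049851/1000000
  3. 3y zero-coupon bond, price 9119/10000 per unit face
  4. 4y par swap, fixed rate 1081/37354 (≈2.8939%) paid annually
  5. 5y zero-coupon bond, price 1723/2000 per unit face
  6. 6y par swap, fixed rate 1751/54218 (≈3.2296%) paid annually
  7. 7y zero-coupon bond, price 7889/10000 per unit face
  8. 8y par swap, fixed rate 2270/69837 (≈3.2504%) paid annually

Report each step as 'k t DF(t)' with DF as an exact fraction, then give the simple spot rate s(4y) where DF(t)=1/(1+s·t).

1 1 1947/2000
2 2 9581/10000
3 3 9119/10000
4 4 8919/10000
5 5 1723/2000
6 6 8249/10000
7 7 7889/10000
8 8 773/1000
s(4y) = (1/(8919/10000) − 1)/(4) = 1081/35676 ≈ 3.0300%

step 1 [1y] zero: DF = P = 1947/2000 ≈ 0.973500
step 2 [2y] bond c/1=19/400: DF=(1049851/1000000 − 19/400·(0.973500))/(1+19/400) = 9581/10000 ≈ 0.958100
step 3 [3y] zero: DF = P = 9119/10000 ≈ 0.911900
step 4 [4y] swap r/1=1081/37354: DF=(1 − 1081/37354·(0.973500+0.958100+0.911900))/(1+1081/37354) = 8919/10000 ≈ 0.891900
step 5 [5y] zero: DF = P = 1723/2000 ≈ 0.861500
step 6 [6y] swap r/1=1751/54218: DF=(1 − 1751/54218·(0.973500+0.958100+0.911900+0.891900+0.861500))/(1+1751/54218) = 8249/10000 ≈ 0.824900
step 7 [7y] zero: DF = P = 7889/10000 ≈ 0.788900
step 8 [8y] swap r/1=2270/69837: DF=(1 − 2270/69837·(0.973500+0.958100+0.911900+0.891900+0.861500+0.824900+0.788900))/(1+2270/69837) = 773/1000 ≈ 0.773000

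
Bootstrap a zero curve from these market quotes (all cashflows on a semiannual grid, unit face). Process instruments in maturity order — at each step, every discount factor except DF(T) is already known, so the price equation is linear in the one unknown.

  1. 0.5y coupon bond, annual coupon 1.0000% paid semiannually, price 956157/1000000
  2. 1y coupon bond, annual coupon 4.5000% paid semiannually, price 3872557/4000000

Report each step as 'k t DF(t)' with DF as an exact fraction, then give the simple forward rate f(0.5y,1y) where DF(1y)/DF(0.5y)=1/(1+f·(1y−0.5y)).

step 1 [0.5y] bond c/2=1/200: DF=(956157/1000000 − 1/200·(0))/(1+1/200) = 4757/5000 ≈ 0.951400
step 2 [1y] bond c/2=9/400: DF=(3872557/4000000 − 9/400·(0.951400))/(1+9/400) = 9259/10000 ≈ 0.925900

1 1/2 4757/5000
2 1 9259/10000
f(0.5y,1y) = ((4757/5000)/(9259/10000) − 1)/(1/2) = 510/9259 ≈ 5.5082%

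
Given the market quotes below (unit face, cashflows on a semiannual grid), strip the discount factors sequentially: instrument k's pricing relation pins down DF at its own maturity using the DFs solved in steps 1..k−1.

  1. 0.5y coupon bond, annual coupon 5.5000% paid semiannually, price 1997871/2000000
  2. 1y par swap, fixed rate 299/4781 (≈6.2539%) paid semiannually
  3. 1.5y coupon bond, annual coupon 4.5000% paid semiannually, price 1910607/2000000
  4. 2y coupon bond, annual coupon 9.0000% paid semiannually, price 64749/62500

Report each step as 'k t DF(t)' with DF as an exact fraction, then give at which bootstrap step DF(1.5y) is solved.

1 1/2 4861/5000
2 1 4701/5000
3 3/2 4461/5000
4 2 4353/5000
DF(1.5y) is solved at step 3

step 1 [0.5y] bond c/2=11/400: DF=(1997871/2000000 − 11/400·(0))/(1+11/400) = 4861/5000 ≈ 0.972200
step 2 [1y] swap r/2=299/9562: DF=(1 − 299/9562·(0.972200))/(1+299/9562) = 4701/5000 ≈ 0.940200
step 3 [1.5y] bond c/2=9/400: DF=(1910607/2000000 − 9/400·(0.972200+0.940200))/(1+9/400) = 4461/5000 ≈ 0.892200
step 4 [2y] bond c/2=9/200: DF=(64749/62500 − 9/200·(0.972200+0.940200+0.892200))/(1+9/200) = 4353/5000 ≈ 0.870600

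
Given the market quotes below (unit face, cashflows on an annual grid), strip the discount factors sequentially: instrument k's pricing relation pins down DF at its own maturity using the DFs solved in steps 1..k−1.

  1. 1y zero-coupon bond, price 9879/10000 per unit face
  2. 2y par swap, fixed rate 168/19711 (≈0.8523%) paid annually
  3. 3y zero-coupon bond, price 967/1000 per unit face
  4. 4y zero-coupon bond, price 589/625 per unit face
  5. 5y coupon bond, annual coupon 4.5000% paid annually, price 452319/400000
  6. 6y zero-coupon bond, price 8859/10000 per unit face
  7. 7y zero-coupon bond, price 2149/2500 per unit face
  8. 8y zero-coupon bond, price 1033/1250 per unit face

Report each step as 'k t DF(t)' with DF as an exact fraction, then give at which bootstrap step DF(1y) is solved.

step 1 [1y] zero: DF = P = 9879/10000 ≈ 0.987900
step 2 [2y] swap r/1=168/19711: DF=(1 − 168/19711·(0.987900))/(1+168/19711) = 1229/1250 ≈ 0.983200
step 3 [3y] zero: DF = P = 967/1000 ≈ 0.967000
step 4 [4y] zero: DF = P = 589/625 ≈ 0.942400
step 5 [5y] bond c/1=9/200: DF=(452319/400000 − 9/200·(0.987900+0.983200+0.967000+0.942400))/(1+9/200) = 183/200 ≈ 0.915000
step 6 [6y] zero: DF = P = 8859/10000 ≈ 0.885900
step 7 [7y] zero: DF = P = 2149/2500 ≈ 0.859600
step 8 [8y] zero: DF = P = 1033/1250 ≈ 0.826400

1 1 9879/10000
2 2 1229/1250
3 3 967/1000
4 4 589/625
5 5 183/200
6 6 8859/10000
7 7 2149/2500
8 8 1033/1250
DF(1y) is solved at step 1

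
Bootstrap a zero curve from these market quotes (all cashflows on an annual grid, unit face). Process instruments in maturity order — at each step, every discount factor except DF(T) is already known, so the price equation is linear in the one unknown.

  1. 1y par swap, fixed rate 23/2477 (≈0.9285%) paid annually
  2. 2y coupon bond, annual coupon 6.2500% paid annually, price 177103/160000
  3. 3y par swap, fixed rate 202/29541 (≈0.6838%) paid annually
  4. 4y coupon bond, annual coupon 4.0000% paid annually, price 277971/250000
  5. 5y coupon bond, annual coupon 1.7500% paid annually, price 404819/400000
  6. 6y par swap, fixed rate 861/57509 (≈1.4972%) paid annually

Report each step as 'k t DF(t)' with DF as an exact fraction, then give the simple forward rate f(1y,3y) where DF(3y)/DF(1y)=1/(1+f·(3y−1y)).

1 1 2477/2500
2 2 1967/2000
3 3 4899/5000
4 4 1911/2000
5 5 4637/5000
6 6 9139/10000
f(1y,3y) = ((2477/2500)/(4899/5000) − 1)/(2) = 55/9798 ≈ 0.5613%

step 1 [1y] swap r/1=23/2477: DF=(1 − 23/2477·(0))/(1+23/2477) = 2477/2500 ≈ 0.990800
step 2 [2y] bond c/1=1/16: DF=(177103/160000 − 1/16·(0.990800))/(1+1/16) = 1967/2000 ≈ 0.983500
step 3 [3y] swap r/1=202/29541: DF=(1 − 202/29541·(0.990800+0.983500))/(1+202/29541) = 4899/5000 ≈ 0.979800
step 4 [4y] bond c/1=1/25: DF=(277971/250000 − 1/25·(0.990800+0.983500+0.979800))/(1+1/25) = 1911/2000 ≈ 0.955500
step 5 [5y] bond c/1=7/400: DF=(404819/400000 − 7/400·(0.990800+0.983500+0.979800+0.955500))/(1+7/400) = 4637/5000 ≈ 0.927400
step 6 [6y] swap r/1=861/57509: DF=(1 − 861/57509·(0.990800+0.983500+0.979800+0.955500+0.927400))/(1+861/57509) = 9139/10000 ≈ 0.913900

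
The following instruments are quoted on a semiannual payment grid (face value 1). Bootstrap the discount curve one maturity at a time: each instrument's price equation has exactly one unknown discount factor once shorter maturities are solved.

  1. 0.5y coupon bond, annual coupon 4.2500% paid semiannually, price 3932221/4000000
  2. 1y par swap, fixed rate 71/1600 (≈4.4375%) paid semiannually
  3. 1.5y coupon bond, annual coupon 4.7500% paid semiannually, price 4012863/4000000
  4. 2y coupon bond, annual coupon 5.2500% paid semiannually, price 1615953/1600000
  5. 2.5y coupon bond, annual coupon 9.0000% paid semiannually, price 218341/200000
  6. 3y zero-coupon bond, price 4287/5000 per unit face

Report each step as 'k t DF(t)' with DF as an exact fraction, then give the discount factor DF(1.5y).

1 1/2 4813/5000
2 1 4787/5000
3 3/2 4677/5000
4 2 9111/10000
5 5/2 353/400
6 3 4287/5000
DF(1.5y) = 4677/5000 ≈ 0.935400

step 1 [0.5y] bond c/2=17/800: DF=(3932221/4000000 − 17/800·(0))/(1+17/800) = 4813/5000 ≈ 0.962600
step 2 [1y] swap r/2=71/3200: DF=(1 − 71/3200·(0.962600))/(1+71/3200) = 4787/5000 ≈ 0.957400
step 3 [1.5y] bond c/2=19/800: DF=(4012863/4000000 − 19/800·(0.962600+0.957400))/(1+19/800) = 4677/5000 ≈ 0.935400
step 4 [2y] bond c/2=21/800: DF=(1615953/1600000 − 21/800·(0.962600+0.957400+0.935400))/(1+21/800) = 9111/10000 ≈ 0.911100
step 5 [2.5y] bond c/2=9/200: DF=(218341/200000 − 9/200·(0.962600+0.957400+0.935400+0.911100))/(1+9/200) = 353/400 ≈ 0.882500
step 6 [3y] zero: DF = P = 4287/5000 ≈ 0.857400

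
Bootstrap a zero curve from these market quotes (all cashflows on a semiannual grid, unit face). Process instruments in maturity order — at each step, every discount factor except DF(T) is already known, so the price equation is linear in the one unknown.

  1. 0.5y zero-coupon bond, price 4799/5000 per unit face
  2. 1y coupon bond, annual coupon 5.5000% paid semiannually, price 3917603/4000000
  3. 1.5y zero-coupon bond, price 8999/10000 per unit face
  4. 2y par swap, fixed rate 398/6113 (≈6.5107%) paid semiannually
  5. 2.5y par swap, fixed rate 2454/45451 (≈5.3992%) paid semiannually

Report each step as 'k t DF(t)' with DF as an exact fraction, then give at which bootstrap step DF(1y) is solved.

1 1/2 4799/5000
2 1 371/400
3 3/2 8999/10000
4 2 4403/5000
5 5/2 8773/10000
DF(1y) is solved at step 2

step 1 [0.5y] zero: DF = P = 4799/5000 ≈ 0.959800
step 2 [1y] bond c/2=11/400: DF=(3917603/4000000 − 11/400·(0.959800))/(1+11/400) = 371/400 ≈ 0.927500
step 3 [1.5y] zero: DF = P = 8999/10000 ≈ 0.899900
step 4 [2y] swap r/2=199/6113: DF=(1 − 199/6113·(0.959800+0.927500+0.899900))/(1+199/6113) = 4403/5000 ≈ 0.880600
step 5 [2.5y] swap r/2=1227/45451: DF=(1 − 1227/45451·(0.959800+0.927500+0.899900+0.880600))/(1+1227/45451) = 8773/10000 ≈ 0.877300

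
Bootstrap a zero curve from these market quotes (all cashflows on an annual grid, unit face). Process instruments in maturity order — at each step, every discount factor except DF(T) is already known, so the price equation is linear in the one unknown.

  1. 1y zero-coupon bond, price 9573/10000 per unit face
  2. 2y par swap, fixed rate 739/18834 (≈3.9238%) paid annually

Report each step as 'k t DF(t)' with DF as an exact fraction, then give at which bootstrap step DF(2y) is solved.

1 1 9573/10000
2 2 9261/10000
DF(2y) is solved at step 2

step 1 [1y] zero: DF = P = 9573/10000 ≈ 0.957300
step 2 [2y] swap r/1=739/18834: DF=(1 − 739/18834·(0.957300))/(1+739/18834) = 9261/10000 ≈ 0.926100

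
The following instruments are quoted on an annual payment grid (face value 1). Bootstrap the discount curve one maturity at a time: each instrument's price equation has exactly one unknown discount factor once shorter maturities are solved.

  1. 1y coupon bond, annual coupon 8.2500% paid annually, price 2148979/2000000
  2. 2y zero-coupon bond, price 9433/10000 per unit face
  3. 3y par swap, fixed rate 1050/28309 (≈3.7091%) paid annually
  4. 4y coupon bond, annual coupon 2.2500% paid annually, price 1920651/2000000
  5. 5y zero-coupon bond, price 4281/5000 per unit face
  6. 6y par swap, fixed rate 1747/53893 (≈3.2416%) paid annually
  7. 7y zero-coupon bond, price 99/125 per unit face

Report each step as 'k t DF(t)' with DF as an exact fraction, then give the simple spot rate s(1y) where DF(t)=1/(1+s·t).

1 1 4963/5000
2 2 9433/10000
3 3 179/200
4 4 8769/10000
5 5 4281/5000
6 6 8253/10000
7 7 99/125
s(1y) = (1/(4963/5000) − 1)/(1) = 37/4963 ≈ 0.7455%

step 1 [1y] bond c/1=33/400: DF=(2148979/2000000 − 33/400·(0))/(1+33/400) = 4963/5000 ≈ 0.992600
step 2 [2y] zero: DF = P = 9433/10000 ≈ 0.943300
step 3 [3y] swap r/1=1050/28309: DF=(1 − 1050/28309·(0.992600+0.943300))/(1+1050/28309) = 179/200 ≈ 0.895000
step 4 [4y] bond c/1=9/400: DF=(1920651/2000000 − 9/400·(0.992600+0.943300+0.895000))/(1+9/400) = 8769/10000 ≈ 0.876900
step 5 [5y] zero: DF = P = 4281/5000 ≈ 0.856200
step 6 [6y] swap r/1=1747/53893: DF=(1 − 1747/53893·(0.992600+0.943300+0.895000+0.876900+0.856200))/(1+1747/53893) = 8253/10000 ≈ 0.825300
step 7 [7y] zero: DF = P = 99/125 ≈ 0.792000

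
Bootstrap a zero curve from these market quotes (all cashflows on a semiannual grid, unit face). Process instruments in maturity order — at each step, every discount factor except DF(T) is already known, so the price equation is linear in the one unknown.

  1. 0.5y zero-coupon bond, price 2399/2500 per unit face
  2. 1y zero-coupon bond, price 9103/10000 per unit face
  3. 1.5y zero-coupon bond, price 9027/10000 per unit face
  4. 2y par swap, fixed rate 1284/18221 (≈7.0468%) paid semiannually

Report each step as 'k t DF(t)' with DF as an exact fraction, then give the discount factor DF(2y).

1 1/2 2399/2500
2 1 9103/10000
3 3/2 9027/10000
4 2 2179/2500
DF(2y) = 2179/2500 ≈ 0.871600

step 1 [0.5y] zero: DF = P = 2399/2500 ≈ 0.959600
step 2 [1y] zero: DF = P = 9103/10000 ≈ 0.910300
step 3 [1.5y] zero: DF = P = 9027/10000 ≈ 0.902700
step 4 [2y] swap r/2=642/18221: DF=(1 − 642/18221·(0.959600+0.910300+0.902700))/(1+642/18221) = 2179/2500 ≈ 0.871600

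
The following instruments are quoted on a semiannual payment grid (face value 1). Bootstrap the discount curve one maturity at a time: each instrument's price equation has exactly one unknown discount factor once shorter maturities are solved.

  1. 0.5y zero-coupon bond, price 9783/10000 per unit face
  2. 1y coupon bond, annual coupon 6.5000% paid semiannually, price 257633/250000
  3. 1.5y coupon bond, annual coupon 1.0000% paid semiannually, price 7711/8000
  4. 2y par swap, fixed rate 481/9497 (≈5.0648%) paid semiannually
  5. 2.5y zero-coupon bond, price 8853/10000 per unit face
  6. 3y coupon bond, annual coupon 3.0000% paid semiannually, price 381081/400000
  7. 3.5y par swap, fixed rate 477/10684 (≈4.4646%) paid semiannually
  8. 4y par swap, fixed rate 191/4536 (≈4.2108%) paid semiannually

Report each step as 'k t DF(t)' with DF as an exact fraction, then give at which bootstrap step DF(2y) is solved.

1 1/2 9783/10000
2 1 9673/10000
3 3/2 4747/5000
4 2 4519/5000
5 5/2 8853/10000
6 3 4347/5000
7 7/2 8569/10000
8 4 1059/1250
DF(2y) is solved at step 4

step 1 [0.5y] zero: DF = P = 9783/10000 ≈ 0.978300
step 2 [1y] bond c/2=13/400: DF=(257633/250000 − 13/400·(0.978300))/(1+13/400) = 9673/10000 ≈ 0.967300
step 3 [1.5y] bond c/2=1/200: DF=(7711/8000 − 1/200·(0.978300+0.967300))/(1+1/200) = 4747/5000 ≈ 0.949400
step 4 [2y] swap r/2=481/18994: DF=(1 − 481/18994·(0.978300+0.967300+0.949400))/(1+481/18994) = 4519/5000 ≈ 0.903800
step 5 [2.5y] zero: DF = P = 8853/10000 ≈ 0.885300
step 6 [3y] bond c/2=3/200: DF=(381081/400000 − 3/200·(0.978300+0.967300+0.949400+0.903800+0.885300))/(1+3/200) = 4347/5000 ≈ 0.869400
step 7 [3.5y] swap r/2=477/21368: DF=(1 − 477/21368·(0.978300+0.967300+0.949400+0.903800+0.885300+0.869400))/(1+477/21368) = 8569/10000 ≈ 0.856900
step 8 [4y] swap r/2=191/9072: DF=(1 − 191/9072·(0.978300+0.967300+0.949400+0.903800+0.885300+0.869400+0.856900))/(1+191/9072) = 1059/1250 ≈ 0.847200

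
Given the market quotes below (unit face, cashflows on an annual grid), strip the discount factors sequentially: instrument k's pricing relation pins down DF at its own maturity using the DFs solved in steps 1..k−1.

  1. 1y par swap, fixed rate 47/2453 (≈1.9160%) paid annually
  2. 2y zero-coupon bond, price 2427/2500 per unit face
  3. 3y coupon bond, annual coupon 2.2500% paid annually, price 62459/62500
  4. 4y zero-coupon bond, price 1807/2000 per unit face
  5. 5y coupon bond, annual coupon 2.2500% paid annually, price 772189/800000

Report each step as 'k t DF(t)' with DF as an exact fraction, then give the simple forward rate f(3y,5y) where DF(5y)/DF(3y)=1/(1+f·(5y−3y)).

1 1 2453/2500
2 2 2427/2500
3 3 584/625
4 4 1807/2000
5 5 4303/5000
f(3y,5y) = ((584/625)/(4303/5000) − 1)/(2) = 369/8606 ≈ 4.2877%

step 1 [1y] swap r/1=47/2453: DF=(1 − 47/2453·(0))/(1+47/2453) = 2453/2500 ≈ 0.981200
step 2 [2y] zero: DF = P = 2427/2500 ≈ 0.970800
step 3 [3y] bond c/1=9/400: DF=(62459/62500 − 9/400·(0.981200+0.970800))/(1+9/400) = 584/625 ≈ 0.934400
step 4 [4y] zero: DF = P = 1807/2000 ≈ 0.903500
step 5 [5y] bond c/1=9/400: DF=(772189/800000 − 9/400·(0.981200+0.970800+0.934400+0.903500))/(1+9/400) = 4303/5000 ≈ 0.860600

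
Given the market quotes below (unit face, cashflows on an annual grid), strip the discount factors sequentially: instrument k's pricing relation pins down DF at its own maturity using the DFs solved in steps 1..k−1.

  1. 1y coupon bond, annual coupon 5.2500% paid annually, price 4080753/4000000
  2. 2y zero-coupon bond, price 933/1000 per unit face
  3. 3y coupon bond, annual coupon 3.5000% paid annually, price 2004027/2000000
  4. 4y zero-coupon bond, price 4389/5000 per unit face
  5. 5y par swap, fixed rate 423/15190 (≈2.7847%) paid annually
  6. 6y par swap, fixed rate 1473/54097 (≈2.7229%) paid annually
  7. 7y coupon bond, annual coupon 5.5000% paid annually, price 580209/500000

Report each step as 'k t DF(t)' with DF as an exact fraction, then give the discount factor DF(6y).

step 1 [1y] bond c/1=21/400: DF=(4080753/4000000 − 21/400·(0))/(1+21/400) = 9693/10000 ≈ 0.969300
step 2 [2y] zero: DF = P = 933/1000 ≈ 0.933000
step 3 [3y] bond c/1=7/200: DF=(2004027/2000000 − 7/200·(0.969300+0.933000))/(1+7/200) = 4519/5000 ≈ 0.903800
step 4 [4y] zero: DF = P = 4389/5000 ≈ 0.877800
step 5 [5y] swap r/1=423/15190: DF=(1 − 423/15190·(0.969300+0.933000+0.903800+0.877800))/(1+423/15190) = 8731/10000 ≈ 0.873100
step 6 [6y] swap r/1=1473/54097: DF=(1 − 1473/54097·(0.969300+0.933000+0.903800+0.877800+0.873100))/(1+1473/54097) = 8527/10000 ≈ 0.852700
step 7 [7y] bond c/1=11/200: DF=(580209/500000 − 11/200·(0.969300+0.933000+0.903800+0.877800+0.873100+0.852700))/(1+11/200) = 8179/10000 ≈ 0.817900

1 1 9693/10000
2 2 933/1000
3 3 4519/5000
4 4 4389/5000
5 5 8731/10000
6 6 8527/10000
7 7 8179/10000
DF(6y) = 8527/10000 ≈ 0.852700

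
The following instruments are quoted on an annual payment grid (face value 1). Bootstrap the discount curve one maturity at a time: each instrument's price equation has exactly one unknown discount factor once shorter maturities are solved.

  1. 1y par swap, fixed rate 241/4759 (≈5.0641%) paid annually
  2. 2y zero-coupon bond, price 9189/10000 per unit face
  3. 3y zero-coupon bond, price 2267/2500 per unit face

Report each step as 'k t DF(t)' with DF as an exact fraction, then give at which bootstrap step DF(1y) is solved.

1 1 4759/5000
2 2 9189/10000
3 3 2267/2500
DF(1y) is solved at step 1

step 1 [1y] swap r/1=241/4759: DF=(1 − 241/4759·(0))/(1+241/4759) = 4759/5000 ≈ 0.951800
step 2 [2y] zero: DF = P = 9189/10000 ≈ 0.918900
step 3 [3y] zero: DF = P = 2267/2500 ≈ 0.906800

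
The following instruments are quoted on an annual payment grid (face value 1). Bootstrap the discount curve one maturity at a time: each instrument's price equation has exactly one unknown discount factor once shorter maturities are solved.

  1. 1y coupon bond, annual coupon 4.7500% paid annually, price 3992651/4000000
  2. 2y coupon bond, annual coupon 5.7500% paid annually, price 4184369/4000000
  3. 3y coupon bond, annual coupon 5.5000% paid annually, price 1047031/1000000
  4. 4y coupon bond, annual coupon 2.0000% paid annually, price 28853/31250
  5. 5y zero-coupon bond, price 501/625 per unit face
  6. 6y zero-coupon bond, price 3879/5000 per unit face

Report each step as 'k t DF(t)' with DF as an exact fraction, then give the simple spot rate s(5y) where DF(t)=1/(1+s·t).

1 1 9529/10000
2 2 4687/5000
3 3 8939/10000
4 4 4253/5000
5 5 501/625
6 6 3879/5000
s(5y) = (1/(501/625) − 1)/(5) = 124/2505 ≈ 4.9501%

step 1 [1y] bond c/1=19/400: DF=(3992651/4000000 − 19/400·(0))/(1+19/400) = 9529/10000 ≈ 0.952900
step 2 [2y] bond c/1=23/400: DF=(4184369/4000000 − 23/400·(0.952900))/(1+23/400) = 4687/5000 ≈ 0.937400
step 3 [3y] bond c/1=11/200: DF=(1047031/1000000 − 11/200·(0.952900+0.937400))/(1+11/200) = 8939/10000 ≈ 0.893900
step 4 [4y] bond c/1=1/50: DF=(28853/31250 − 1/50·(0.952900+0.937400+0.893900))/(1+1/50) = 4253/5000 ≈ 0.850600
step 5 [5y] zero: DF = P = 501/625 ≈ 0.801600
step 6 [6y] zero: DF = P = 3879/5000 ≈ 0.775800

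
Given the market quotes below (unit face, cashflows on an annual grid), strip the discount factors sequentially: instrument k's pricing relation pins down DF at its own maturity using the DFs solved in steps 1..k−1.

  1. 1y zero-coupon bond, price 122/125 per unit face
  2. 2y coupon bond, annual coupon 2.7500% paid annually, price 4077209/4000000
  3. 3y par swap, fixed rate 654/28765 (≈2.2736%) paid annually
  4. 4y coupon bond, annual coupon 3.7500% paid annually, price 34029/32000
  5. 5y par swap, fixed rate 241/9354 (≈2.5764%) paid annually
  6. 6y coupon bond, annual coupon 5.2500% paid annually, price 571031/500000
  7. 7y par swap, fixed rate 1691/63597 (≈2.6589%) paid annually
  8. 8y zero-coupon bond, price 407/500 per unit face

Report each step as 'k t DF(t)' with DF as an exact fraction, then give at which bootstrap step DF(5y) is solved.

step 1 [1y] zero: DF = P = 122/125 ≈ 0.976000
step 2 [2y] bond c/1=11/400: DF=(4077209/4000000 − 11/400·(0.976000))/(1+11/400) = 9659/10000 ≈ 0.965900
step 3 [3y] swap r/1=654/28765: DF=(1 − 654/28765·(0.976000+0.965900))/(1+654/28765) = 4673/5000 ≈ 0.934600
step 4 [4y] bond c/1=3/80: DF=(34029/32000 − 3/80·(0.976000+0.965900+0.934600))/(1+3/80) = 921/1000 ≈ 0.921000
step 5 [5y] swap r/1=241/9354: DF=(1 − 241/9354·(0.976000+0.965900+0.934600+0.921000))/(1+241/9354) = 1759/2000 ≈ 0.879500
step 6 [6y] bond c/1=21/400: DF=(571031/500000 − 21/400·(0.976000+0.965900+0.934600+0.921000+0.879500))/(1+21/400) = 4259/5000 ≈ 0.851800
step 7 [7y] swap r/1=1691/63597: DF=(1 − 1691/63597·(0.976000+0.965900+0.934600+0.921000+0.879500+0.851800))/(1+1691/63597) = 8309/10000 ≈ 0.830900
step 8 [8y] zero: DF = P = 407/500 ≈ 0.814000

1 1 122/125
2 2 9659/10000
3 3 4673/5000
4 4 921/1000
5 5 1759/2000
6 6 4259/5000
7 7 8309/10000
8 8 407/500
DF(5y) is solved at step 5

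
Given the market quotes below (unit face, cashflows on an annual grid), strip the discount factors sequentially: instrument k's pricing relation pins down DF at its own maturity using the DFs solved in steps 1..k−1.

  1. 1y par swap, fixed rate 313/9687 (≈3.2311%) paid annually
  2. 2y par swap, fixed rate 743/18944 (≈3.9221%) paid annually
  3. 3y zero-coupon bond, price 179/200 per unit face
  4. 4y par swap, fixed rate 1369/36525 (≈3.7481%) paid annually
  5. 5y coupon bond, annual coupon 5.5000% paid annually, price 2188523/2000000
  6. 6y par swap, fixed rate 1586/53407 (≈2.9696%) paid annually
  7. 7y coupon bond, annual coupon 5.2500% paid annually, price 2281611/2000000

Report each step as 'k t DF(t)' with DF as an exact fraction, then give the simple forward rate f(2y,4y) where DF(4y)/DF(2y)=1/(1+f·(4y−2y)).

step 1 [1y] swap r/1=313/9687: DF=(1 − 313/9687·(0))/(1+313/9687) = 9687/10000 ≈ 0.968700
step 2 [2y] swap r/1=743/18944: DF=(1 − 743/18944·(0.968700))/(1+743/18944) = 9257/10000 ≈ 0.925700
step 3 [3y] zero: DF = P = 179/200 ≈ 0.895000
step 4 [4y] swap r/1=1369/36525: DF=(1 − 1369/36525·(0.968700+0.925700+0.895000))/(1+1369/36525) = 8631/10000 ≈ 0.863100
step 5 [5y] bond c/1=11/200: DF=(2188523/2000000 − 11/200·(0.968700+0.925700+0.895000+0.863100))/(1+11/200) = 2117/2500 ≈ 0.846800
step 6 [6y] swap r/1=1586/53407: DF=(1 − 1586/53407·(0.968700+0.925700+0.895000+0.863100+0.846800))/(1+1586/53407) = 4207/5000 ≈ 0.841400
step 7 [7y] bond c/1=21/400: DF=(2281611/2000000 − 21/400·(0.968700+0.925700+0.895000+0.863100+0.846800+0.841400))/(1+21/400) = 327/400 ≈ 0.817500

1 1 9687/10000
2 2 9257/10000
3 3 179/200
4 4 8631/10000
5 5 2117/2500
6 6 4207/5000
7 7 327/400
f(2y,4y) = ((9257/10000)/(8631/10000) − 1)/(2) = 313/8631 ≈ 3.6265%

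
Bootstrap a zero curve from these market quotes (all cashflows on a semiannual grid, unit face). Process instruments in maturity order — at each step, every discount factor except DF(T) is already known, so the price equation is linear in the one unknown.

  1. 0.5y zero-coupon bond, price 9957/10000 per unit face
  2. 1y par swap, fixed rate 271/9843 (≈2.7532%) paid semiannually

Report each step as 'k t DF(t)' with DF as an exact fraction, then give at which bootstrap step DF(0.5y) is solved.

1 1/2 9957/10000
2 1 9729/10000
DF(0.5y) is solved at step 1

step 1 [0.5y] zero: DF = P = 9957/10000 ≈ 0.995700
step 2 [1y] swap r/2=271/19686: DF=(1 − 271/19686·(0.995700))/(1+271/19686) = 9729/10000 ≈ 0.972900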